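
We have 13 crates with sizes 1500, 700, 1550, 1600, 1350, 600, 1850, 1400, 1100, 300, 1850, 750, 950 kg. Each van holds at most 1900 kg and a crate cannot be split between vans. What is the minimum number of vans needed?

Total = 1850 + 1850 + 1600 + 1550 + 1500 + 1400 + 1350 + 1100 + 950 + 750 + 700 + 600 + 300 = 15500 kg.
Lower bound: ⌈15500/1900⌉ = 9 vans.
A packing using 10 vans:
  van 1: 1850 = 1850
  van 2: 1850 = 1850
  van 3: 1600 + 300 = 1900
  van 4: 1550 = 1550
  van 5: 1500 = 1500
  van 6: 1400 = 1400
  van 7: 1350 = 1350
  van 8: 1100 + 750 = 1850
  van 9: 950 + 700 = 1650
  van 10: 600 = 600
No arrangement into 9 vans stays within capacity, so 10 is optimal.

10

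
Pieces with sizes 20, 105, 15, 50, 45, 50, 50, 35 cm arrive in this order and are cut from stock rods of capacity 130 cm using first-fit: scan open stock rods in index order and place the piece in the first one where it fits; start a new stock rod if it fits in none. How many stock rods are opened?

4

  20 → stock rod 1 (new)  [load 20/130]
  105 → stock rod 1  [load 125/130]
  15 → stock rod 2 (new)  [load 15/130]
  50 → stock rod 2  [load 65/130]
  45 → stock rod 2  [load 110/130]
  50 → stock rod 3 (new)  [load 50/130]
  50 → stock rod 3  [load 100/130]
  35 → stock rod 4 (new)  [load 35/130]
4 stock rods opened.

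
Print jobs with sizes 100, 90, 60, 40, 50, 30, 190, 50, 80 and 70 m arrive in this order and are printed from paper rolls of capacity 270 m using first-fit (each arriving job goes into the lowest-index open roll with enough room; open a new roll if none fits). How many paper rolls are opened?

3

  100 → roll 1 (new)  [load 100/270]
  90 → roll 1  [load 190/270]
  60 → roll 1  [load 250/270]
  40 → roll 2 (new)  [load 40/270]
  50 → roll 2  [load 90/270]
  30 → roll 2  [load 120/270]
  190 → roll 3 (new)  [load 190/270]
  50 → roll 2  [load 170/270]
  80 → roll 2  [load 250/270]
  70 → roll 3  [load 260/270]
3 paper rolls opened.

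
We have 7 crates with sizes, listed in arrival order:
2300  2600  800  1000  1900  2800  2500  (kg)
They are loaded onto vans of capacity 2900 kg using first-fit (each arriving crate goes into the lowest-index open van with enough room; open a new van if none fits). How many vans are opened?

6

  2300 → van 1 (new)  [load 2300/2900]
  2600 → van 2 (new)  [load 2600/2900]
  800 → van 3 (new)  [load 800/2900]
  1000 → van 3  [load 1800/2900]
  1900 → van 4 (new)  [load 1900/2900]
  2800 → van 5 (new)  [load 2800/2900]
  2500 → van 6 (new)  [load 2500/2900]
6 vans opened.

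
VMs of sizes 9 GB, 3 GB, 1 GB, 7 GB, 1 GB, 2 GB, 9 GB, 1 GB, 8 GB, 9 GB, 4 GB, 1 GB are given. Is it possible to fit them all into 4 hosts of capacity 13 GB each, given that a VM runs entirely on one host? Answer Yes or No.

Total = 55 GB; ⌈55/13⌉ = 5.
At least 5 hosts are required, but only 4 are allowed.

No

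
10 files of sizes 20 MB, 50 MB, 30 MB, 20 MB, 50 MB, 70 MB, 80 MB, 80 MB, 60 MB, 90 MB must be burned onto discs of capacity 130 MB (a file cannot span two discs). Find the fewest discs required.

Total = 90 + 80 + 80 + 70 + 60 + 50 + 50 + 30 + 20 + 20 = 550 MB.
Lower bound: ⌈550/130⌉ = 5 discs.
A packing using 5 discs:
  disc 1: 90 + 30 = 120
  disc 2: 80 + 50 = 130
  disc 3: 80 + 50 = 130
  disc 4: 70 + 60 = 130
  disc 5: 20 + 20 = 40
This matches the lower bound, so 5 is optimal.

5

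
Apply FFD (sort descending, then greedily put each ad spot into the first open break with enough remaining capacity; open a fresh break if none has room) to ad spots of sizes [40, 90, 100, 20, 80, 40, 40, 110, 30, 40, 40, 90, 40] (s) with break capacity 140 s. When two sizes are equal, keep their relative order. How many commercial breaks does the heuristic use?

6

Sorted descending: 110, 100, 90, 90, 80, 40, 40, 40, 40, 40, 40, 30, 20.
  110 → break 1 (new)  [load 110/140]
  100 → break 2 (new)  [load 100/140]
  90 → break 3 (new)  [load 90/140]
  90 → break 4 (new)  [load 90/140]
  80 → break 5 (new)  [load 80/140]
  40 → break 2  [load 140/140]
  40 → break 3  [load 130/140]
  40 → break 4  [load 130/140]
  40 → break 5  [load 120/140]
  40 → break 6 (new)  [load 40/140]
  40 → break 6  [load 80/140]
  30 → break 1  [load 140/140]
  20 → break 5  [load 140/140]
6 commercial breaks opened.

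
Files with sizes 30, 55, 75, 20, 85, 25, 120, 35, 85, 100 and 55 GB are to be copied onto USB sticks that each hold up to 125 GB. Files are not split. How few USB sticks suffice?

6

Total = 120 + 100 + 85 + 85 + 75 + 55 + 55 + 35 + 30 + 25 + 20 = 685 GB.
Lower bound: ⌈685/125⌉ = 6 USB sticks.
A packing using 6 USB sticks:
  USB stick 1: 120 = 120
  USB stick 2: 100 + 25 = 125
  USB stick 3: 85 + 35 = 120
  USB stick 4: 85 + 30 = 115
  USB stick 5: 75 + 20 = 95
  USB stick 6: 55 + 55 = 110
This matches the lower bound, so 6 is optimal.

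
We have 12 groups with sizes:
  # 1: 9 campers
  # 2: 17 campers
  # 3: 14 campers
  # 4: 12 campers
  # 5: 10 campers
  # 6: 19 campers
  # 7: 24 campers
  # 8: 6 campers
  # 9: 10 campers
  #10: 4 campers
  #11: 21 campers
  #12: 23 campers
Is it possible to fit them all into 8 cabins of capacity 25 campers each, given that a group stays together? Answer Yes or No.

Yes

A valid assignment using 8 cabins:
  cabin 1: 24 = 24
  cabin 2: 23 = 23
  cabin 3: 21 + 4 = 25
  cabin 4: 19 + 6 = 25
  cabin 5: 17 = 17
  cabin 6: 14 + 10 = 24
  cabin 7: 12 + 10 = 22
  cabin 8: 9 = 9
Every load is within 25 campers, so 8 cabins suffice.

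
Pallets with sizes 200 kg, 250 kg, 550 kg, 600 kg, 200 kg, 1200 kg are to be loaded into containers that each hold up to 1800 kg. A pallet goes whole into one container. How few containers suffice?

2

Total = 1200 + 600 + 550 + 250 + 200 + 200 = 3000 kg.
Lower bound: ⌈3000/1800⌉ = 2 containers.
A packing using 2 containers:
  container 1: 1200 + 600 = 1800
  container 2: 550 + 250 + 200 + 200 = 1200
This matches the lower bound, so 2 is optimal.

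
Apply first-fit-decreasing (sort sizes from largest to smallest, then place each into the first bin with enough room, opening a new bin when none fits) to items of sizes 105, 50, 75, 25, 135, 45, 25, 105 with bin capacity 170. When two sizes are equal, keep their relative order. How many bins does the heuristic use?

4

Sorted descending: 135, 105, 105, 75, 50, 45, 25, 25.
  135 → bin 1 (new)  [load 135/170]
  105 → bin 2 (new)  [load 105/170]
  105 → bin 3 (new)  [load 105/170]
  75 → bin 4 (new)  [load 75/170]
  50 → bin 2  [load 155/170]
  45 → bin 3  [load 150/170]
  25 → bin 1  [load 160/170]
  25 → bin 4  [load 100/170]
4 bins opened.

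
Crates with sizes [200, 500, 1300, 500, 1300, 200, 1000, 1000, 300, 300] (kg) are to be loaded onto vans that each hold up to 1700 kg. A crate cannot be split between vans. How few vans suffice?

Total = 1300 + 1300 + 1000 + 1000 + 500 + 500 + 300 + 300 + 200 + 200 = 6600 kg.
Lower bound: ⌈6600/1700⌉ = 4 vans.
A packing using 4 vans:
  van 1: 1300 + 300 = 1600
  van 2: 1300 + 300 = 1600
  van 3: 1000 + 500 + 200 = 1700
  van 4: 1000 + 500 + 200 = 1700
This matches the lower bound, so 4 is optimal.

4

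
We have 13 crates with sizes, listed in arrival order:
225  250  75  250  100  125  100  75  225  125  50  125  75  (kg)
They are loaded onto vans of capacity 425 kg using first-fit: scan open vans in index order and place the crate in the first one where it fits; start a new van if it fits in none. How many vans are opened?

  225 → van 1 (new)  [load 225/425]
  250 → van 2 (new)  [load 250/425]
  75 → van 1  [load 300/425]
  250 → van 3 (new)  [load 250/425]
  100 → van 1  [load 400/425]
  125 → van 2  [load 375/425]
  100 → van 3  [load 350/425]
  75 → van 3  [load 425/425]
  225 → van 4 (new)  [load 225/425]
  125 → van 4  [load 350/425]
  50 → van 2  [load 425/425]
  125 → van 5 (new)  [load 125/425]
  75 → van 4  [load 425/425]
5 vans opened.

5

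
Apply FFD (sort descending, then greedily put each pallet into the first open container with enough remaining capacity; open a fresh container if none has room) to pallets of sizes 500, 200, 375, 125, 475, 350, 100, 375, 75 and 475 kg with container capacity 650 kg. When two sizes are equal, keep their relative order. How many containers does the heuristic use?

6

Sorted descending: 500, 475, 475, 375, 375, 350, 200, 125, 100, 75.
  500 → container 1 (new)  [load 500/650]
  475 → container 2 (new)  [load 475/650]
  475 → container 3 (new)  [load 475/650]
  375 → container 4 (new)  [load 375/650]
  375 → container 5 (new)  [load 375/650]
  350 → container 6 (new)  [load 350/650]
  200 → container 4  [load 575/650]
  125 → container 1  [load 625/650]
  100 → container 2  [load 575/650]
  75 → container 2  [load 650/650]
6 containers opened.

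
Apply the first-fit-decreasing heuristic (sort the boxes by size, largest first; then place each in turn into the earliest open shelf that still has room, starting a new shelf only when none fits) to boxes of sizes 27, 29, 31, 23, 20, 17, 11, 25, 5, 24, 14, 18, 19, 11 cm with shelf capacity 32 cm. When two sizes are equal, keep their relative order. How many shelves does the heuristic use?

10

Sorted descending: 31, 29, 27, 25, 24, 23, 20, 19, 18, 17, 14, 11, 11, 5.
  31 → shelf 1 (new)  [load 31/32]
  29 → shelf 2 (new)  [load 29/32]
  27 → shelf 3 (new)  [load 27/32]
  25 → shelf 4 (new)  [load 25/32]
  24 → shelf 5 (new)  [load 24/32]
  23 → shelf 6 (new)  [load 23/32]
  20 → shelf 7 (new)  [load 20/32]
  19 → shelf 8 (new)  [load 19/32]
  18 → shelf 9 (new)  [load 18/32]
  17 → shelf 10 (new)  [load 17/32]
  14 → shelf 9  [load 32/32]
  11 → shelf 7  [load 31/32]
  11 → shelf 8  [load 30/32]
  5 → shelf 3  [load 32/32]
10 shelves opened.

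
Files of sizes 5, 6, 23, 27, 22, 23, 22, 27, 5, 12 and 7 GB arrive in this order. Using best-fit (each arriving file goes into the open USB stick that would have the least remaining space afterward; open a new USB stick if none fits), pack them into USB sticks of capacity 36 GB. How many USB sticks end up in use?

6

  5 → USB stick 1 (new)  [load 5/36]
  6 → USB stick 1  [load 11/36]
  23 → USB stick 1  [load 34/36]
  27 → USB stick 2 (new)  [load 27/36]
  22 → USB stick 3 (new)  [load 22/36]
  23 → USB stick 4 (new)  [load 23/36]
  22 → USB stick 5 (new)  [load 22/36]
  27 → USB stick 6 (new)  [load 27/36]
  5 → USB stick 2  [load 32/36]
  12 → USB stick 4  [load 35/36]
  7 → USB stick 6  [load 34/36]
6 USB sticks opened.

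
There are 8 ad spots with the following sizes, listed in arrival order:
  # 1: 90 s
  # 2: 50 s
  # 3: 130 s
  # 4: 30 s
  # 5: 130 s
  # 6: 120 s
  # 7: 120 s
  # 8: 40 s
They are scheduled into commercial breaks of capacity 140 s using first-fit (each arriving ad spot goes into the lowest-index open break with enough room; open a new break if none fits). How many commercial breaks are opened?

6

  90 → break 1 (new)  [load 90/140]
  50 → break 1  [load 140/140]
  130 → break 2 (new)  [load 130/140]
  30 → break 3 (new)  [load 30/140]
  130 → break 4 (new)  [load 130/140]
  120 → break 5 (new)  [load 120/140]
  120 → break 6 (new)  [load 120/140]
  40 → break 3  [load 70/140]
6 commercial breaks opened.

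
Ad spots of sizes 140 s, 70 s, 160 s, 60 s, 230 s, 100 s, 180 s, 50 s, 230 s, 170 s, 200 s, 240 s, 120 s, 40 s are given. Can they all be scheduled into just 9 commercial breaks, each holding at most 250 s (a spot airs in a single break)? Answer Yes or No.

Yes

A valid assignment using 9 commercial breaks:
  break 1: 240 = 240
  break 2: 230 = 230
  break 3: 230 = 230
  break 4: 200 + 50 = 250
  break 5: 180 + 70 = 250
  break 6: 170 + 60 = 230
  break 7: 160 + 40 = 200
  break 8: 140 + 100 = 240
  break 9: 120 = 120
Every load is within 250 s, so 9 commercial breaks suffice.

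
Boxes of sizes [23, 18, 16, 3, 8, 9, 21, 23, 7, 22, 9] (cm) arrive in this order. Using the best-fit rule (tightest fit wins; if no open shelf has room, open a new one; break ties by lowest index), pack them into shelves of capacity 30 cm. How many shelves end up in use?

6

  23 → shelf 1 (new)  [load 23/30]
  18 → shelf 2 (new)  [load 18/30]
  16 → shelf 3 (new)  [load 16/30]
  3 → shelf 1  [load 26/30]
  8 → shelf 2  [load 26/30]
  9 → shelf 3  [load 25/30]
  21 → shelf 4 (new)  [load 21/30]
  23 → shelf 5 (new)  [load 23/30]
  7 → shelf 5  [load 30/30]
  22 → shelf 6 (new)  [load 22/30]
  9 → shelf 4  [load 30/30]
6 shelves opened.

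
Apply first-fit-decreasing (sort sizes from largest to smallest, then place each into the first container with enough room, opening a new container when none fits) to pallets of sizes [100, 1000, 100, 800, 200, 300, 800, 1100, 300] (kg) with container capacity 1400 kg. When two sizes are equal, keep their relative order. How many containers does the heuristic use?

4

Sorted descending: 1100, 1000, 800, 800, 300, 300, 200, 100, 100.
  1100 → container 1 (new)  [load 1100/1400]
  1000 → container 2 (new)  [load 1000/1400]
  800 → container 3 (new)  [load 800/1400]
  800 → container 4 (new)  [load 800/1400]
  300 → container 1  [load 1400/1400]
  300 → container 2  [load 1300/1400]
  200 → container 3  [load 1000/1400]
  100 → container 2  [load 1400/1400]
  100 → container 3  [load 1100/1400]
4 containers opened.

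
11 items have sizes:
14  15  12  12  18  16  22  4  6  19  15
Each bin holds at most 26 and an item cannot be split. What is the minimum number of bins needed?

8

Total = 22 + 19 + 18 + 16 + 15 + 15 + 14 + 12 + 12 + 6 + 4 = 153.
Lower bound: ⌈153/26⌉ = 6 bins.
Also, 7 items each exceed 13, and no two of those can share a bin, so at least 7 bins are needed.
A packing using 8 bins:
  bin 1: 22 + 4 = 26
  bin 2: 19 + 6 = 25
  bin 3: 18 = 18
  bin 4: 16 = 16
  bin 5: 15 = 15
  bin 6: 15 = 15
  bin 7: 14 + 12 = 26
  bin 8: 12 = 12
No arrangement into 7 bins stays within capacity, so 8 is optimal.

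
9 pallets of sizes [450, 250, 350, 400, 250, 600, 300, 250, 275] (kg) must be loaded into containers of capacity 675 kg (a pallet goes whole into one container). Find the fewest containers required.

Total = 600 + 450 + 400 + 350 + 300 + 275 + 250 + 250 + 250 = 3125 kg.
Lower bound: ⌈3125/675⌉ = 5 containers.
A packing using 6 containers:
  container 1: 600 = 600
  container 2: 450 = 450
  container 3: 400 + 275 = 675
  container 4: 350 + 300 = 650
  container 5: 250 + 250 = 500
  container 6: 250 = 250
No arrangement into 5 containers stays within capacity, so 6 is optimal.

6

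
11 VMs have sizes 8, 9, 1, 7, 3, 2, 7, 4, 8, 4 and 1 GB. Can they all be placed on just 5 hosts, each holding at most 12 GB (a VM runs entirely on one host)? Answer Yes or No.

A valid assignment using 5 hosts:
  host 1: 9 + 3 = 12
  host 2: 8 + 4 = 12
  host 3: 8 + 4 = 12
  host 4: 7 + 2 + 1 + 1 = 11
  host 5: 7 = 7
Every load is within 12 GB, so 5 hosts suffice.

Yes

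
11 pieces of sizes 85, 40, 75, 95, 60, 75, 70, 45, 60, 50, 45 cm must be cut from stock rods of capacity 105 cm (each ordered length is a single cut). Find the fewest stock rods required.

Total = 95 + 85 + 75 + 75 + 70 + 60 + 60 + 50 + 45 + 45 + 40 = 700 cm.
Lower bound: ⌈700/105⌉ = 7 stock rods.
A packing using 8 stock rods:
  stock rod 1: 95 = 95
  stock rod 2: 85 = 85
  stock rod 3: 75 = 75
  stock rod 4: 75 = 75
  stock rod 5: 70 = 70
  stock rod 6: 60 + 45 = 105
  stock rod 7: 60 + 45 = 105
  stock rod 8: 50 + 40 = 90
No arrangement into 7 stock rods stays within capacity, so 8 is optimal.

8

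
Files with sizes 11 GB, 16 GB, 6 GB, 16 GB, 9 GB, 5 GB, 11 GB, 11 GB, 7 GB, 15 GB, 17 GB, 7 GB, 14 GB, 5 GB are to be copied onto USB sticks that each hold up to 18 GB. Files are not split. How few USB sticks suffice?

10

Total = 17 + 16 + 16 + 15 + 14 + 11 + 11 + 11 + 9 + 7 + 7 + 6 + 5 + 5 = 150 GB.
Lower bound: ⌈150/18⌉ = 9 USB sticks.
A packing using 10 USB sticks:
  USB stick 1: 17 = 17
  USB stick 2: 16 = 16
  USB stick 3: 16 = 16
  USB stick 4: 15 = 15
  USB stick 5: 14 = 14
  USB stick 6: 11 + 7 = 18
  USB stick 7: 11 + 7 = 18
  USB stick 8: 11 + 6 = 17
  USB stick 9: 9 + 5 = 14
  USB stick 10: 5 = 5
No arrangement into 9 USB sticks stays within capacity, so 10 is optimal.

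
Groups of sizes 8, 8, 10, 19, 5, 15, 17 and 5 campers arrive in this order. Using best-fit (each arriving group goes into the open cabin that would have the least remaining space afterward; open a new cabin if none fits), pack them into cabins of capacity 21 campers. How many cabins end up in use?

  8 → cabin 1 (new)  [load 8/21]
  8 → cabin 1  [load 16/21]
  10 → cabin 2 (new)  [load 10/21]
  19 → cabin 3 (new)  [load 19/21]
  5 → cabin 1  [load 21/21]
  15 → cabin 4 (new)  [load 15/21]
  17 → cabin 5 (new)  [load 17/21]
  5 → cabin 4  [load 20/21]
5 cabins opened.

5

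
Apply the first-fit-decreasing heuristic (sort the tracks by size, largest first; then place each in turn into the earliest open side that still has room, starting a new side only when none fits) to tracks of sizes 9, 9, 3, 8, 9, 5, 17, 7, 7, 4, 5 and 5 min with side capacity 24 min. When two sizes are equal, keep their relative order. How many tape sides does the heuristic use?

Sorted descending: 17, 9, 9, 9, 8, 7, 7, 5, 5, 5, 4, 3.
  17 → side 1 (new)  [load 17/24]
  9 → side 2 (new)  [load 9/24]
  9 → side 2  [load 18/24]
  9 → side 3 (new)  [load 9/24]
  8 → side 3  [load 17/24]
  7 → side 1  [load 24/24]
  7 → side 3  [load 24/24]
  5 → side 2  [load 23/24]
  5 → side 4 (new)  [load 5/24]
  5 → side 4  [load 10/24]
  4 → side 4  [load 14/24]
  3 → side 4  [load 17/24]
4 tape sides opened.

4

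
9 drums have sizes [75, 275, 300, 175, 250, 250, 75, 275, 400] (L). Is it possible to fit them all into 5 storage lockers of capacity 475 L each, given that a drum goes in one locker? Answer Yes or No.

No

Total = 2075 L; ⌈2075/475⌉ = 5.
6 drums each exceed half the capacity and cannot share a locker, forcing at least 6 storage lockers.
At least 6 storage lockers are required, but only 5 are allowed.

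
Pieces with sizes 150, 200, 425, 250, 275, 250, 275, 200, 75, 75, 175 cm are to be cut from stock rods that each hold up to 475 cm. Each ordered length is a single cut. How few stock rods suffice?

6

Total = 425 + 275 + 275 + 250 + 250 + 200 + 200 + 175 + 150 + 75 + 75 = 2350 cm.
Lower bound: ⌈2350/475⌉ = 5 stock rods.
A packing using 6 stock rods:
  stock rod 1: 425 = 425
  stock rod 2: 275 + 200 = 475
  stock rod 3: 275 + 200 = 475
  stock rod 4: 250 + 175 = 425
  stock rod 5: 250 + 150 + 75 = 475
  stock rod 6: 75 = 75
No arrangement into 5 stock rods stays within capacity, so 6 is optimal.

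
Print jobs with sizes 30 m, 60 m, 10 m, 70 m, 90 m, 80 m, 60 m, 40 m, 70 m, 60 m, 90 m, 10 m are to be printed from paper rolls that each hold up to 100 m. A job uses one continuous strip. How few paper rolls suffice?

8

Total = 90 + 90 + 80 + 70 + 70 + 60 + 60 + 60 + 40 + 30 + 10 + 10 = 670 m.
Lower bound: ⌈670/100⌉ = 7 paper rolls.
Also, 8 print jobs each exceed 50 m, and no two of those can share a roll, so at least 8 paper rolls are needed.
A packing using 8 paper rolls:
  roll 1: 90 + 10 = 100
  roll 2: 90 + 10 = 100
  roll 3: 80 = 80
  roll 4: 70 + 30 = 100
  roll 5: 70 = 70
  roll 6: 60 + 40 = 100
  roll 7: 60 = 60
  roll 8: 60 = 60
This matches the lower bound, so 8 is optimal.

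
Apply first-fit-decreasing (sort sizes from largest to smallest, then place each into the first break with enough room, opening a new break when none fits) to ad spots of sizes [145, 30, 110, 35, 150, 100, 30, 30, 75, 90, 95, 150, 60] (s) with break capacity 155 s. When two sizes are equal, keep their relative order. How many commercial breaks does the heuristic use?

8

Sorted descending: 150, 150, 145, 110, 100, 95, 90, 75, 60, 35, 30, 30, 30.
  150 → break 1 (new)  [load 150/155]
  150 → break 2 (new)  [load 150/155]
  145 → break 3 (new)  [load 145/155]
  110 → break 4 (new)  [load 110/155]
  100 → break 5 (new)  [load 100/155]
  95 → break 6 (new)  [load 95/155]
  90 → break 7 (new)  [load 90/155]
  75 → break 8 (new)  [load 75/155]
  60 → break 6  [load 155/155]
  35 → break 4  [load 145/155]
  30 → break 5  [load 130/155]
  30 → break 7  [load 120/155]
  30 → break 7  [load 150/155]
8 commercial breaks opened.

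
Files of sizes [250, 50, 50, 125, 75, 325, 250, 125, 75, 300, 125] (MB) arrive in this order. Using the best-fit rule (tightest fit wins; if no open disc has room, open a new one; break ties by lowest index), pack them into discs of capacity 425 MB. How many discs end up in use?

  250 → disc 1 (new)  [load 250/425]
  50 → disc 1  [load 300/425]
  50 → disc 1  [load 350/425]
  125 → disc 2 (new)  [load 125/425]
  75 → disc 1  [load 425/425]
  325 → disc 3 (new)  [load 325/425]
  250 → disc 2  [load 375/425]
  125 → disc 4 (new)  [load 125/425]
  75 → disc 3  [load 400/425]
  300 → disc 4  [load 425/425]
  125 → disc 5 (new)  [load 125/425]
5 discs opened.

5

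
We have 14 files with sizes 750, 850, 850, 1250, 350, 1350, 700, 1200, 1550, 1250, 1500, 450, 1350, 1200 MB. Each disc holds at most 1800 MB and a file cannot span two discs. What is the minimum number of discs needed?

10

Total = 1550 + 1500 + 1350 + 1350 + 1250 + 1250 + 1200 + 1200 + 850 + 850 + 750 + 700 + 450 + 350 = 14600 MB.
Lower bound: ⌈14600/1800⌉ = 9 discs.
A packing using 10 discs:
  disc 1: 1550 = 1550
  disc 2: 1500 = 1500
  disc 3: 1350 + 450 = 1800
  disc 4: 1350 + 350 = 1700
  disc 5: 1250 = 1250
  disc 6: 1250 = 1250
  disc 7: 1200 = 1200
  disc 8: 1200 = 1200
  disc 9: 850 + 850 = 1700
  disc 10: 750 + 700 = 1450
No arrangement into 9 discs stays within capacity, so 10 is optimal.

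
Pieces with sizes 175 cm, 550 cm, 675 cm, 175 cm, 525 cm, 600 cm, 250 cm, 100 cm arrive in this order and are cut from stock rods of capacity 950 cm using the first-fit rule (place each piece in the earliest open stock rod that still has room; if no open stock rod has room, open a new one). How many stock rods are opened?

  175 → stock rod 1 (new)  [load 175/950]
  550 → stock rod 1  [load 725/950]
  675 → stock rod 2 (new)  [load 675/950]
  175 → stock rod 1  [load 900/950]
  525 → stock rod 3 (new)  [load 525/950]
  600 → stock rod 4 (new)  [load 600/950]
  250 → stock rod 2  [load 925/950]
  100 → stock rod 3  [load 625/950]
4 stock rods opened.

4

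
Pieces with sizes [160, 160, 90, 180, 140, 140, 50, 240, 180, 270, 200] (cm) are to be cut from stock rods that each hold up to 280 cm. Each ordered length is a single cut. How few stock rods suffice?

8

Total = 270 + 240 + 200 + 180 + 180 + 160 + 160 + 140 + 140 + 90 + 50 = 1810 cm.
Lower bound: ⌈1810/280⌉ = 7 stock rods.
A packing using 8 stock rods:
  stock rod 1: 270 = 270
  stock rod 2: 240 = 240
  stock rod 3: 200 + 50 = 250
  stock rod 4: 180 + 90 = 270
  stock rod 5: 180 = 180
  stock rod 6: 160 = 160
  stock rod 7: 160 = 160
  stock rod 8: 140 + 140 = 280
No arrangement into 7 stock rods stays within capacity, so 8 is optimal.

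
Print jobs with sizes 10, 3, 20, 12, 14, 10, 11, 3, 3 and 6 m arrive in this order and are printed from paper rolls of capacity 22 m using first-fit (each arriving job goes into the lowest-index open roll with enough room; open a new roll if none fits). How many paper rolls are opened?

5

  10 → roll 1 (new)  [load 10/22]
  3 → roll 1  [load 13/22]
  20 → roll 2 (new)  [load 20/22]
  12 → roll 3 (new)  [load 12/22]
  14 → roll 4 (new)  [load 14/22]
  10 → roll 3  [load 22/22]
  11 → roll 5 (new)  [load 11/22]
  3 → roll 1  [load 16/22]
  3 → roll 1  [load 19/22]
  6 → roll 4  [load 20/22]
5 paper rolls opened.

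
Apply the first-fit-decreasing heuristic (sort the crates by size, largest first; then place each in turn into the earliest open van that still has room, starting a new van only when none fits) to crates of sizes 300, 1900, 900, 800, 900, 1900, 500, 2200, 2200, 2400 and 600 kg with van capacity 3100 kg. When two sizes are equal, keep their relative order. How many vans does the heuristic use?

Sorted descending: 2400, 2200, 2200, 1900, 1900, 900, 900, 800, 600, 500, 300.
  2400 → van 1 (new)  [load 2400/3100]
  2200 → van 2 (new)  [load 2200/3100]
  2200 → van 3 (new)  [load 2200/3100]
  1900 → van 4 (new)  [load 1900/3100]
  1900 → van 5 (new)  [load 1900/3100]
  900 → van 2  [load 3100/3100]
  900 → van 3  [load 3100/3100]
  800 → van 4  [load 2700/3100]
  600 → van 1  [load 3000/3100]
  500 → van 5  [load 2400/3100]
  300 → van 4  [load 3000/3100]
5 vans opened.

5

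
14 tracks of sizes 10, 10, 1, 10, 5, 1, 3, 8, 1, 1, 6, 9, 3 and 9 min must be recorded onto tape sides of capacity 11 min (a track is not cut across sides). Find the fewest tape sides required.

Total = 10 + 10 + 10 + 9 + 9 + 8 + 6 + 5 + 3 + 3 + 1 + 1 + 1 + 1 = 77 min.
Lower bound: ⌈77/11⌉ = 7 tape sides.
A packing using 8 tape sides:
  side 1: 10 + 1 = 11
  side 2: 10 + 1 = 11
  side 3: 10 + 1 = 11
  side 4: 9 + 1 = 10
  side 5: 9 = 9
  side 6: 8 + 3 = 11
  side 7: 6 + 5 = 11
  side 8: 3 = 3
No arrangement into 7 tape sides stays within capacity, so 8 is optimal.

8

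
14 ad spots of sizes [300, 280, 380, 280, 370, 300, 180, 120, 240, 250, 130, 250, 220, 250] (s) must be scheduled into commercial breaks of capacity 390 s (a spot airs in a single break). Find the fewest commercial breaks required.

12

Total = 380 + 370 + 300 + 300 + 280 + 280 + 250 + 250 + 250 + 240 + 220 + 180 + 130 + 120 = 3550 s.
Lower bound: ⌈3550/390⌉ = 10 commercial breaks.
Also, 11 ad spots each exceed 195 s, and no two of those can share a break, so at least 11 commercial breaks are needed.
A packing using 12 commercial breaks:
  break 1: 380 = 380
  break 2: 370 = 370
  break 3: 300 = 300
  break 4: 300 = 300
  break 5: 280 = 280
  break 6: 280 = 280
  break 7: 250 + 130 = 380
  break 8: 250 + 120 = 370
  break 9: 250 = 250
  break 10: 240 = 240
  break 11: 220 = 220
  break 12: 180 = 180
No arrangement into 11 commercial breaks stays within capacity, so 12 is optimal.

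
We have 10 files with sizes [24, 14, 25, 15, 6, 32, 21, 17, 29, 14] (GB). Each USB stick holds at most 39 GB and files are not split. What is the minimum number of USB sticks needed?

Total = 32 + 29 + 25 + 24 + 21 + 17 + 15 + 14 + 14 + 6 = 197 GB.
Lower bound: ⌈197/39⌉ = 6 USB sticks.
A packing using 6 USB sticks:
  USB stick 1: 32 + 6 = 38
  USB stick 2: 29 = 29
  USB stick 3: 25 + 14 = 39
  USB stick 4: 24 + 15 = 39
  USB stick 5: 21 + 17 = 38
  USB stick 6: 14 = 14
This matches the lower bound, so 6 is optimal.

6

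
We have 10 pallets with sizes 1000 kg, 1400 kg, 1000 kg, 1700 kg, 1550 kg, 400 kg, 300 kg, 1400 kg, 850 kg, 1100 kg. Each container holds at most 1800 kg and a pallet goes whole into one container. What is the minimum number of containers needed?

Total = 1700 + 1550 + 1400 + 1400 + 1100 + 1000 + 1000 + 850 + 400 + 300 = 10700 kg.
Lower bound: ⌈10700/1800⌉ = 6 containers.
Also, 7 pallets each exceed 900 kg, and no two of those can share a container, so at least 7 containers are needed.
A packing using 8 containers:
  container 1: 1700 = 1700
  container 2: 1550 = 1550
  container 3: 1400 + 400 = 1800
  container 4: 1400 + 300 = 1700
  container 5: 1100 = 1100
  container 6: 1000 = 1000
  container 7: 1000 = 1000
  container 8: 850 = 850
No arrangement into 7 containers stays within capacity, so 8 is optimal.

8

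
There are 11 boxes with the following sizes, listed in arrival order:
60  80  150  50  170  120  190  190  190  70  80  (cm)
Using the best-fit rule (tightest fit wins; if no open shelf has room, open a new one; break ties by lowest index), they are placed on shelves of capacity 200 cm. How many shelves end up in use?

  60 → shelf 1 (new)  [load 60/200]
  80 → shelf 1  [load 140/200]
  150 → shelf 2 (new)  [load 150/200]
  50 → shelf 2  [load 200/200]
  170 → shelf 3 (new)  [load 170/200]
  120 → shelf 4 (new)  [load 120/200]
  190 → shelf 5 (new)  [load 190/200]
  190 → shelf 6 (new)  [load 190/200]
  190 → shelf 7 (new)  [load 190/200]
  70 → shelf 4  [load 190/200]
  80 → shelf 8 (new)  [load 80/200]
8 shelves opened.

8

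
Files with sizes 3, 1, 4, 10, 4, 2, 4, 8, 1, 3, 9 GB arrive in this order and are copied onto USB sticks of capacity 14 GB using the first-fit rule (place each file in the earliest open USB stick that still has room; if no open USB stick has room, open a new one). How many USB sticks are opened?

4

  3 → USB stick 1 (new)  [load 3/14]
  1 → USB stick 1  [load 4/14]
  4 → USB stick 1  [load 8/14]
  10 → USB stick 2 (new)  [load 10/14]
  4 → USB stick 1  [load 12/14]
  2 → USB stick 1  [load 14/14]
  4 → USB stick 2  [load 14/14]
  8 → USB stick 3 (new)  [load 8/14]
  1 → USB stick 3  [load 9/14]
  3 → USB stick 3  [load 12/14]
  9 → USB stick 4 (new)  [load 9/14]
4 USB sticks opened.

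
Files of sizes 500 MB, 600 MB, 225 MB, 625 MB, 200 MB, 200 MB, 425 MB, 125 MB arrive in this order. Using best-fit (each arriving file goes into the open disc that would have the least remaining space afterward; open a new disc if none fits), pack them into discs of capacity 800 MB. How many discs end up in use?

4

  500 → disc 1 (new)  [load 500/800]
  600 → disc 2 (new)  [load 600/800]
  225 → disc 1  [load 725/800]
  625 → disc 3 (new)  [load 625/800]
  200 → disc 2  [load 800/800]
  200 → disc 4 (new)  [load 200/800]
  425 → disc 4  [load 625/800]
  125 → disc 3  [load 750/800]
4 discs opened.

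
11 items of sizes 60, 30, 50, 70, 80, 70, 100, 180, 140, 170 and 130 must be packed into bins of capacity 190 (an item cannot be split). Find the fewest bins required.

6

Total = 180 + 170 + 140 + 130 + 100 + 80 + 70 + 70 + 60 + 50 + 30 = 1080.
Lower bound: ⌈1080/190⌉ = 6 bins.
A packing using 6 bins:
  bin 1: 180 = 180
  bin 2: 170 = 170
  bin 3: 140 + 50 = 190
  bin 4: 130 + 60 = 190
  bin 5: 100 + 80 = 180
  bin 6: 70 + 70 + 30 = 170
This matches the lower bound, so 6 is optimal.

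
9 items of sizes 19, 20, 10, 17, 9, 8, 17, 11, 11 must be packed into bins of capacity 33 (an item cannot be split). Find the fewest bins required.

Total = 20 + 19 + 17 + 17 + 11 + 11 + 10 + 9 + 8 = 122.
Lower bound: ⌈122/33⌉ = 4 bins.
A packing using 5 bins:
  bin 1: 20 + 11 = 31
  bin 2: 19 + 11 = 30
  bin 3: 17 + 10 = 27
  bin 4: 17 + 9 = 26
  bin 5: 8 = 8
No arrangement into 4 bins stays within capacity, so 5 is optimal.

5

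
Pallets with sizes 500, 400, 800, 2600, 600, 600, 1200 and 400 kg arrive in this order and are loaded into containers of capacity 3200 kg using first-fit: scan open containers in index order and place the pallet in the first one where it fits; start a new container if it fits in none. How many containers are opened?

3

  500 → container 1 (new)  [load 500/3200]
  400 → container 1  [load 900/3200]
  800 → container 1  [load 1700/3200]
  2600 → container 2 (new)  [load 2600/3200]
  600 → container 1  [load 2300/3200]
  600 → container 1  [load 2900/3200]
  1200 → container 3 (new)  [load 1200/3200]
  400 → container 2  [load 3000/3200]
3 containers opened.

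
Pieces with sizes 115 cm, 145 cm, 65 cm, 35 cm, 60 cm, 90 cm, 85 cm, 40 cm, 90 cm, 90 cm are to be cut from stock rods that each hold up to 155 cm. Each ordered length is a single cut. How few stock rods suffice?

6

Total = 145 + 115 + 90 + 90 + 90 + 85 + 65 + 60 + 40 + 35 = 815 cm.
Lower bound: ⌈815/155⌉ = 6 stock rods.
A packing using 6 stock rods:
  stock rod 1: 145 = 145
  stock rod 2: 115 + 40 = 155
  stock rod 3: 90 + 65 = 155
  stock rod 4: 90 + 60 = 150
  stock rod 5: 90 + 35 = 125
  stock rod 6: 85 = 85
This matches the lower bound, so 6 is optimal.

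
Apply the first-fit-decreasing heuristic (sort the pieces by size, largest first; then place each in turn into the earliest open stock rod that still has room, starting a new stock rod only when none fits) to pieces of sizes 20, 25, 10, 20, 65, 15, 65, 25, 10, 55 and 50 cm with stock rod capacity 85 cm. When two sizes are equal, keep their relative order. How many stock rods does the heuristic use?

Sorted descending: 65, 65, 55, 50, 25, 25, 20, 20, 15, 10, 10.
  65 → stock rod 1 (new)  [load 65/85]
  65 → stock rod 2 (new)  [load 65/85]
  55 → stock rod 3 (new)  [load 55/85]
  50 → stock rod 4 (new)  [load 50/85]
  25 → stock rod 3  [load 80/85]
  25 → stock rod 4  [load 75/85]
  20 → stock rod 1  [load 85/85]
  20 → stock rod 2  [load 85/85]
  15 → stock rod 5 (new)  [load 15/85]
  10 → stock rod 4  [load 85/85]
  10 → stock rod 5  [load 25/85]
5 stock rods opened.

5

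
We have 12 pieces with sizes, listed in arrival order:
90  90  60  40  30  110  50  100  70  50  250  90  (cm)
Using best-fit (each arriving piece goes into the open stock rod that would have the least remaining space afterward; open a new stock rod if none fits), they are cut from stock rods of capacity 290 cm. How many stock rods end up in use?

  90 → stock rod 1 (new)  [load 90/290]
  90 → stock rod 1  [load 180/290]
  60 → stock rod 1  [load 240/290]
  40 → stock rod 1  [load 280/290]
  30 → stock rod 2 (new)  [load 30/290]
  110 → stock rod 2  [load 140/290]
  50 → stock rod 2  [load 190/290]
  100 → stock rod 2  [load 290/290]
  70 → stock rod 3 (new)  [load 70/290]
  50 → stock rod 3  [load 120/290]
  250 → stock rod 4 (new)  [load 250/290]
  90 → stock rod 3  [load 210/290]
4 stock rods opened.

4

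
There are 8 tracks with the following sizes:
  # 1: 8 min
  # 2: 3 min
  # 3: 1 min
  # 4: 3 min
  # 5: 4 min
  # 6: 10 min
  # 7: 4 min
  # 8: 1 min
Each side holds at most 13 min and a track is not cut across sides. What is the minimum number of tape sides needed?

3

Total = 10 + 8 + 4 + 4 + 3 + 3 + 1 + 1 = 34 min.
Lower bound: ⌈34/13⌉ = 3 tape sides.
A packing using 3 tape sides:
  side 1: 10 + 3 = 13
  side 2: 8 + 4 + 1 = 13
  side 3: 4 + 3 + 1 = 8
This matches the lower bound, so 3 is optimal.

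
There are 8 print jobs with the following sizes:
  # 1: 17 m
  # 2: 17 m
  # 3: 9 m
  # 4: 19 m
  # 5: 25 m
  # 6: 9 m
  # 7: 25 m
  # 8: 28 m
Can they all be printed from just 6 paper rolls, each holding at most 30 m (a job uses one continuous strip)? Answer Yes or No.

Yes

A valid assignment using 6 paper rolls:
  roll 1: 28 = 28
  roll 2: 25 = 25
  roll 3: 25 = 25
  roll 4: 19 + 9 = 28
  roll 5: 17 + 9 = 26
  roll 6: 17 = 17
Every load is within 30 m, so 6 paper rolls suffice.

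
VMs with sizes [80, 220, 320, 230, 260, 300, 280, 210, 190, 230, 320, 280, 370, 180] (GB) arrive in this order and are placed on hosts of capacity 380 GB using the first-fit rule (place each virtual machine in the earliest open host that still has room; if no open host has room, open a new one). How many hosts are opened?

  80 → host 1 (new)  [load 80/380]
  220 → host 1  [load 300/380]
  320 → host 2 (new)  [load 320/380]
  230 → host 3 (new)  [load 230/380]
  260 → host 4 (new)  [load 260/380]
  300 → host 5 (new)  [load 300/380]
  280 → host 6 (new)  [load 280/380]
  210 → host 7 (new)  [load 210/380]
  190 → host 8 (new)  [load 190/380]
  230 → host 9 (new)  [load 230/380]
  320 → host 10 (new)  [load 320/380]
  280 → host 11 (new)  [load 280/380]
  370 → host 12 (new)  [load 370/380]
  180 → host 8  [load 370/380]
12 hosts opened.

12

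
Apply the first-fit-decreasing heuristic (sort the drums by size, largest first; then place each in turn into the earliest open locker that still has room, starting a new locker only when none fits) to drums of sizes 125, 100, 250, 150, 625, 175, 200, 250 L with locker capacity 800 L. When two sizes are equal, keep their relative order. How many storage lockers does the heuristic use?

3

Sorted descending: 625, 250, 250, 200, 175, 150, 125, 100.
  625 → locker 1 (new)  [load 625/800]
  250 → locker 2 (new)  [load 250/800]
  250 → locker 2  [load 500/800]
  200 → locker 2  [load 700/800]
  175 → locker 1  [load 800/800]
  150 → locker 3 (new)  [load 150/800]
  125 → locker 3  [load 275/800]
  100 → locker 2  [load 800/800]
3 storage lockers opened.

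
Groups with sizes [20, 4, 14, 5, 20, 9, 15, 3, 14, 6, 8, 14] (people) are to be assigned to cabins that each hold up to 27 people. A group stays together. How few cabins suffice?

6

Total = 20 + 20 + 15 + 14 + 14 + 14 + 9 + 8 + 6 + 5 + 4 + 3 = 132 people.
Lower bound: ⌈132/27⌉ = 5 cabins.
Also, 6 groups each exceed 27/2 people, and no two of those can share a cabin, so at least 6 cabins are needed.
A packing using 6 cabins:
  cabin 1: 20 + 6 = 26
  cabin 2: 20 + 5 = 25
  cabin 3: 15 + 9 + 3 = 27
  cabin 4: 14 + 8 + 4 = 26
  cabin 5: 14 = 14
  cabin 6: 14 = 14
This matches the lower bound, so 6 is optimal.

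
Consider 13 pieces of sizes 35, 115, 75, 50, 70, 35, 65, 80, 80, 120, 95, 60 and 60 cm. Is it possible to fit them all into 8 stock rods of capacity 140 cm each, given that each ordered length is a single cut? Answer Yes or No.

A valid assignment using 8 stock rods:
  stock rod 1: 120 = 120
  stock rod 2: 115 = 115
  stock rod 3: 95 + 35 = 130
  stock rod 4: 80 + 60 = 140
  stock rod 5: 80 + 60 = 140
  stock rod 6: 75 + 65 = 140
  stock rod 7: 70 + 50 = 120
  stock rod 8: 35 = 35
Every load is within 140 cm, so 8 stock rods suffice.

Yes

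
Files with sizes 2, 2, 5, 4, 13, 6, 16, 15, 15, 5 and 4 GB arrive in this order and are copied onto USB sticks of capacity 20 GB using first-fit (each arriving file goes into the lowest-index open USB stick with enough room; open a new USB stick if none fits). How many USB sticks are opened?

5

  2 → USB stick 1 (new)  [load 2/20]
  2 → USB stick 1  [load 4/20]
  5 → USB stick 1  [load 9/20]
  4 → USB stick 1  [load 13/20]
  13 → USB stick 2 (new)  [load 13/20]
  6 → USB stick 1  [load 19/20]
  16 → USB stick 3 (new)  [load 16/20]
  15 → USB stick 4 (new)  [load 15/20]
  15 → USB stick 5 (new)  [load 15/20]
  5 → USB stick 2  [load 18/20]
  4 → USB stick 3  [load 20/20]
5 USB sticks opened.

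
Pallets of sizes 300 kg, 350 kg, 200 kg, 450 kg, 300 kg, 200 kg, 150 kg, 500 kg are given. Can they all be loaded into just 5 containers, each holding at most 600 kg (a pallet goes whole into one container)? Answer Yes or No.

A valid assignment using 5 containers:
  container 1: 500 = 500
  container 2: 450 + 150 = 600
  container 3: 350 + 200 = 550
  container 4: 300 + 300 = 600
  container 5: 200 = 200
Every load is within 600 kg, so 5 containers suffice.

Yes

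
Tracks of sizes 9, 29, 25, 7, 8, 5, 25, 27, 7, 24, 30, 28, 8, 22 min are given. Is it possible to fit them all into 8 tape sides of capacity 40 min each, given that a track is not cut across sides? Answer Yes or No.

A valid assignment using 8 tape sides:
  side 1: 30 + 9 = 39
  side 2: 29 + 8 = 37
  side 3: 28 + 8 = 36
  side 4: 27 + 7 + 5 = 39
  side 5: 25 + 7 = 32
  side 6: 25 = 25
  side 7: 24 = 24
  side 8: 22 = 22
Every load is within 40 min, so 8 tape sides suffice.

Yes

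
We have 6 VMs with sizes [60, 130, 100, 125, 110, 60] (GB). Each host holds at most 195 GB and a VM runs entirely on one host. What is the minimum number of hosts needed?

4

Total = 130 + 125 + 110 + 100 + 60 + 60 = 585 GB.
Lower bound: ⌈585/195⌉ = 3 hosts.
Also, 4 VMs each exceed 195/2 GB, and no two of those can share a host, so at least 4 hosts are needed.
A packing using 4 hosts:
  host 1: 130 + 60 = 190
  host 2: 125 + 60 = 185
  host 3: 110 = 110
  host 4: 100 = 100
This matches the lower bound, so 4 is optimal.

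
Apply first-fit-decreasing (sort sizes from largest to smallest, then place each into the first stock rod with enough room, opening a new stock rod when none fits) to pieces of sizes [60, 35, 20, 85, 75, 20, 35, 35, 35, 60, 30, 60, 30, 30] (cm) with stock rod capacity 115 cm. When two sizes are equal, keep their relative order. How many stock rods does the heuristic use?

Sorted descending: 85, 75, 60, 60, 60, 35, 35, 35, 35, 30, 30, 30, 20, 20.
  85 → stock rod 1 (new)  [load 85/115]
  75 → stock rod 2 (new)  [load 75/115]
  60 → stock rod 3 (new)  [load 60/115]
  60 → stock rod 4 (new)  [load 60/115]
  60 → stock rod 5 (new)  [load 60/115]
  35 → stock rod 2  [load 110/115]
  35 → stock rod 3  [load 95/115]
  35 → stock rod 4  [load 95/115]
  35 → stock rod 5  [load 95/115]
  30 → stock rod 1  [load 115/115]
  30 → stock rod 6 (new)  [load 30/115]
  30 → stock rod 6  [load 60/115]
  20 → stock rod 3  [load 115/115]
  20 → stock rod 4  [load 115/115]
6 stock rods opened.

6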